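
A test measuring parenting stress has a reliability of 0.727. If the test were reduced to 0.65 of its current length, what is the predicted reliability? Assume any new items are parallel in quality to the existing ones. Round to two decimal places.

r_new = 0.65·0.727 / [1 + (0.65 − 1)·0.727]
     = 0.4726 / 0.7456 = 0.6339

0.63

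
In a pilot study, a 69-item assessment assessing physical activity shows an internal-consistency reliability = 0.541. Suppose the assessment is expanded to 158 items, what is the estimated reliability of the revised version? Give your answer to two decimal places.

The new length is 158/69 = 2.2899 times the old.
By Spearman-Brown, r_new = n r / (1 + (n − 1) r).
r_new = 2.2899·0.541 / [1 + (2.2899 − 1)·0.541]
     = 1.2388 / 1.6978 = 0.7297

0.73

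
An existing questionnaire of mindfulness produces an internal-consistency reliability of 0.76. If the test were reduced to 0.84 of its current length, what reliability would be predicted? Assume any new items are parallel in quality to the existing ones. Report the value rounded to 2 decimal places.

r_new = (0.84 × 0.76) / (1 + (0.84 − 1) × 0.76)
     = 0.6384 / 0.8784 = 0.7268

0.73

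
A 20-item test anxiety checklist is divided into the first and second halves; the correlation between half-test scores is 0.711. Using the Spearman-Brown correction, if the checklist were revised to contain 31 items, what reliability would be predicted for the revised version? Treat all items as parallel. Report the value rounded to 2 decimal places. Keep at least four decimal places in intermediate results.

0.88

Full-test reliability from the split-half r: r_full = 2(0.711)/(1 + 0.711) = 0.8311
Then adjust to 31 items: n = 31/20 = 1.5500
r_new = n·r_full / (1 + (n − 1)·r_full) = 1.2882 / 1.4571 ≈ 0.8841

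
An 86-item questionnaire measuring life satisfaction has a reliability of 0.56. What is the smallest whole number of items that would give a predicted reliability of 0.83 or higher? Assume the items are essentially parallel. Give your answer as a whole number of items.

330

Rearranging the Spearman-Brown formula for n,
n = r*(1 − r) / [ r (1 − r*) ]
n = 0.83 × (1 − 0.56) / [ 0.56 × (1 − 0.83) ]
  = 0.3652 / 0.0952 = 3.8361
Items needed = n × 86 = 3.8361 × 86 ≈ 329.90 → round up to 330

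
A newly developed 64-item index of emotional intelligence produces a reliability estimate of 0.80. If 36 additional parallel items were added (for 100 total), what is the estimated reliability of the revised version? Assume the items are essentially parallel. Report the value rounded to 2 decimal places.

0.86

n = 100/64 = 1.5625
r_new = 1.5625·0.80 / [1 + (1.5625 − 1)·0.80]
     = 1.2500 / 1.4500 = 0.8621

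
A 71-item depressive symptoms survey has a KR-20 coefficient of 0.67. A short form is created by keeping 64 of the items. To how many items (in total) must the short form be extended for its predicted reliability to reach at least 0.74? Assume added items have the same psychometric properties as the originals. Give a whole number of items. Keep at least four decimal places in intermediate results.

100

Short-form reliability: n = 64/71 = 0.9014; r_64 = n·r/(1+(n−1)r) ≈ 0.6467
Then solve for n' with r_old = 0.6467, r_target = 0.74: n' = 0.74(1 − 0.6467)/[0.6467(1 − 0.74)] = 1.5549
Total items = 1.5549 × 64 = 99.51, rounded up to 100.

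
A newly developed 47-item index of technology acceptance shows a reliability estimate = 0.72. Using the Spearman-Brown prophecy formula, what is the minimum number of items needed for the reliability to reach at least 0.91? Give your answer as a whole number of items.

185

Rearranging the Spearman-Brown formula for n,
n = r_target (1 − r_old) / [ r_old (1 − r_target) ]
n = 0.91 × (1 − 0.72) / [ 0.72 × (1 − 0.91) ]
  = 0.2548 / 0.0648 = 3.9321
3.9321 × 47 = 184.81 → 185 items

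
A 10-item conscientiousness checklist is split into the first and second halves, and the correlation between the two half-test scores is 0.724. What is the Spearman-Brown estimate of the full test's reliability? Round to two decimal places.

0.84

Apply the Spearman-Brown correction with n = 2:
r_full = 2r_hh / (1 + r_hh) = 2 × 0.724 / (1 + 0.724)
       = 1.4480 / 1.7240 = 0.8399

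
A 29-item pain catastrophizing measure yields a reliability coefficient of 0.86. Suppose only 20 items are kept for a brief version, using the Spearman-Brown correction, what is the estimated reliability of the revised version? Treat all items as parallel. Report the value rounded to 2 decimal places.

0.81

The new length is 20/29 = 0.6897 times the old.
r_new = (0.6897 × 0.86) / (1 + (0.6897 − 1) × 0.86)
     = 0.5931 / 0.7331 = 0.8090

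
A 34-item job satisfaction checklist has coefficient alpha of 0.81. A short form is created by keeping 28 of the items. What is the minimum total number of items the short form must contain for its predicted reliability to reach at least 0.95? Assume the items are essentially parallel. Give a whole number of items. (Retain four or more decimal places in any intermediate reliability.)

First, r for the 28-item form: n = 28/34 = 0.8235, so r_28 = 0.8235·0.81/(1 + (0.8235 − 1)·0.81) = 0.7783
Length factor from the short form to reach 0.95: n' = 0.95(1 − 0.7783) / [0.7783(1 − 0.95)] ≈ 5.4122
Items = 5.4122 × 28 ≈ 151.54 → 152

152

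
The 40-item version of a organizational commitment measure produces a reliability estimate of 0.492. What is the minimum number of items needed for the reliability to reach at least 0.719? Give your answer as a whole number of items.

106

Rearranging the Spearman-Brown formula for n,
n = r_target (1 − r_old) / [ r_old (1 − r_target) ]
n = 0.719(1 − 0.492) / [0.492(1 − 0.719)]
  = 0.365252 / 0.138252 = 2.6419
2.6419 × 40 = 105.68 → 106 items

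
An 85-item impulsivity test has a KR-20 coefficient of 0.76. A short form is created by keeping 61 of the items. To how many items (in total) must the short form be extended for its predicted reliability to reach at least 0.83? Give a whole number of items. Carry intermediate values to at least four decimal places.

First, r for the 61-item form: n = 61/85 = 0.7176, so r_61 = 0.7176·0.76/(1 + (0.7176 − 1)·0.76) = 0.6944
Length factor from the short form to reach 0.83: n' = 0.83(1 − 0.6944) / [0.6944(1 − 0.83)] ≈ 2.1487
Total items = 2.1487 × 61 = 131.07, rounded up to 132.

132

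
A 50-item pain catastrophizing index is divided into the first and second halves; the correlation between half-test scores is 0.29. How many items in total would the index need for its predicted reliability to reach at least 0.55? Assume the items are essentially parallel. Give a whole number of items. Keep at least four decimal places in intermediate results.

Corrected full-test reliability: r_full = 2 × 0.29 / (1 + 0.29) ≈ 0.4496
Solve Spearman-Brown for n: n = 0.55(1 − 0.4496) / [0.4496(1 − 0.55)] = 1.4962
Items = 1.4962 × 50 ≈ 74.81 → 75

75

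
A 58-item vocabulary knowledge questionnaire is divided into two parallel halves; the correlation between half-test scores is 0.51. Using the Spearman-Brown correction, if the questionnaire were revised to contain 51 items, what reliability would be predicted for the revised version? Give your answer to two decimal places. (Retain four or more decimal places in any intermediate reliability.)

0.65

Full-test reliability from the split-half r: r_full = 2(0.51)/(1 + 0.51) = 0.6755
Length factor from 58 to 51 items: n = 51/58 = 0.8793
r_new = n·r_full / (1 + (n − 1)·r_full) = 0.5940 / 0.9185 ≈ 0.6467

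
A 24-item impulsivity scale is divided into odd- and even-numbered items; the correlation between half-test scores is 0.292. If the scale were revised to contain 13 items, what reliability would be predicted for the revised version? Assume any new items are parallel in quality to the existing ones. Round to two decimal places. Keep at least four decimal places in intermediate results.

Full-test reliability from the split-half r: r_full = 2(0.292)/(1 + 0.292) = 0.4520
Then adjust to 13 items: n = 13/24 = 0.5417
r_new = n·r_full / (1 + (n − 1)·r_full) = 0.2448 / 0.7928 ≈ 0.3088

0.31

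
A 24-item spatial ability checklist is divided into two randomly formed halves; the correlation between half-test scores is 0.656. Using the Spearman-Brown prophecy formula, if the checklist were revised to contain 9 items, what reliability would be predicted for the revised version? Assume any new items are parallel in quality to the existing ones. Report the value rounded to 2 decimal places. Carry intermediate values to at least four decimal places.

0.59

First correct the split-half correlation to full-test reliability: r_full = 2 × 0.656 / (1 + 0.656) ≈ 0.7923
Then adjust to 9 items: n = 9/24 = 0.3750
r_new = n·r_full / (1 + (n − 1)·r_full) = 0.2971 / 0.5048 ≈ 0.5885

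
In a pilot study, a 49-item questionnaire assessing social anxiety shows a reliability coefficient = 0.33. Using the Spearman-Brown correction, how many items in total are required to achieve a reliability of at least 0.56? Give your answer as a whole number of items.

Invert Spearman-Brown to solve for n:
n = r*(1 − r) / [ r (1 − r*) ]
n = 0.56(1 − 0.33) / [0.33(1 − 0.56)]
  = 0.3752 / 0.1452 = 2.5840
So the test needs 2.5840 × 49 ≈ 126.62 items; rounding up, 127.

127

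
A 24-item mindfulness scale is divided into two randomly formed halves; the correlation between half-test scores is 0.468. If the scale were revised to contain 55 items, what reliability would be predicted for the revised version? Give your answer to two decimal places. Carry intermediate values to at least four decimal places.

First correct the split-half correlation to full-test reliability: r_full = 2 × 0.468 / (1 + 0.468) ≈ 0.6376
Then adjust to 55 items: n = 55/24 = 2.2917
r_new = n·r_full / (1 + (n − 1)·r_full) = 1.4612 / 1.8236 ≈ 0.8013

0.80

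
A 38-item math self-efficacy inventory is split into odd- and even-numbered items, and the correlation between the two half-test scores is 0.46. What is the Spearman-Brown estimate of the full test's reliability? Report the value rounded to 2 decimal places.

Apply the Spearman-Brown correction with n = 2:
r_full = 2(0.46) / (1 + 0.46)
r_full = 0.9200 / 1.4600 ≈ 0.6301

0.63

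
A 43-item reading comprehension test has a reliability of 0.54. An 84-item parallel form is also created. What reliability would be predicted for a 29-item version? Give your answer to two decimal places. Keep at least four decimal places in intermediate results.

0.44

Only the ratio of lengths matters: n = 29/43 = 0.6744
r_{29} = n·r / (1 + (n − 1)·r) = 0.3642 / 0.8242 ≈ 0.4419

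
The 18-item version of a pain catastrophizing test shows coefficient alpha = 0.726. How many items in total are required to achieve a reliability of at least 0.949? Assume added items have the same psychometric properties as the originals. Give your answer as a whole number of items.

Spearman-Brown solved for the length factor n:
n = r_target (1 − r_old) / [ r_old (1 − r_target) ]
n = 0.949 × (1 − 0.726) / [ 0.726 × (1 − 0.949) ]
  = 0.260026 / 0.037026 = 7.0228
Items needed = n × 18 = 7.0228 × 18 ≈ 126.41 → round up to 127

127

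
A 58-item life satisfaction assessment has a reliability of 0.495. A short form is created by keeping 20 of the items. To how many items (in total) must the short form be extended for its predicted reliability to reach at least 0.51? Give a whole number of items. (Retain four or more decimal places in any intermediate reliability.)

62

First, r for the 20-item form: n = 20/58 = 0.3448, so r_20 = 0.3448·0.495/(1 + (0.3448 − 1)·0.495) = 0.2526
Then solve for n' with r_old = 0.2526, r_target = 0.51: n' = 0.51(1 − 0.2526)/[0.2526(1 − 0.51)] = 3.0796
Items = 3.0796 × 20 ≈ 61.59 → 62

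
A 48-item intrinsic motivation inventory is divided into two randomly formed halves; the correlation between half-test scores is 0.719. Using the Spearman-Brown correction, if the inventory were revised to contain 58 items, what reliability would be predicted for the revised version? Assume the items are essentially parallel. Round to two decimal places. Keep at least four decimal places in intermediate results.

0.86

Full-test reliability from the split-half r: r_full = 2(0.719)/(1 + 0.719) = 0.8365
Then adjust to 58 items: n = 58/48 = 1.2083
r_new = n·r_full / (1 + (n − 1)·r_full) = 1.0107 / 1.1742 ≈ 0.8608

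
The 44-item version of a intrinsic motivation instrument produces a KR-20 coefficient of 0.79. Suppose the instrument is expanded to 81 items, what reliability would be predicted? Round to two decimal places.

Length ratio n = 81/44 = 1.8409
Spearman-Brown: r_new = n·r / (1 + (n − 1)·r)
r_new = (1.8409 × 0.79) / (1 + (1.8409 − 1) × 0.79)
     = 1.4543 / 1.6643 = 0.8738

0.87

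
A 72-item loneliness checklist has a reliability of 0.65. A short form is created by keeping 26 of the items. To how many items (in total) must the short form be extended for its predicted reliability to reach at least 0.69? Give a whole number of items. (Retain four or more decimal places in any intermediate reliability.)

Short-form reliability: n = 26/72 = 0.3611; r_26 = n·r/(1+(n−1)r) ≈ 0.4014
Length factor from the short form to reach 0.69: n' = 0.69(1 − 0.4014) / [0.4014(1 − 0.69)] ≈ 3.3193
Total items = 3.3193 × 26 = 86.30, rounded up to 87.

87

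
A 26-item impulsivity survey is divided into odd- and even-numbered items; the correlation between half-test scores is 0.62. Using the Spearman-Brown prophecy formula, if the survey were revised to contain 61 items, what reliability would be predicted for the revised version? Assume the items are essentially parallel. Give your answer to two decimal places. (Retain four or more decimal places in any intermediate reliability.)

Full-test reliability from the split-half r: r_full = 2(0.62)/(1 + 0.62) = 0.7654
Then adjust to 61 items: n = 61/26 = 2.3462
r_new = n·r_full / (1 + (n − 1)·r_full) = 1.7958 / 2.0304 ≈ 0.8845

0.88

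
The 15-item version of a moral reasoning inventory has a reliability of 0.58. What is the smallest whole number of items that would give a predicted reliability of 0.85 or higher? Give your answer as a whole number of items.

62

Rearranging the Spearman-Brown formula for n,
n = r_target (1 − r_old) / [ r_old (1 − r_target) ]
n = 0.85 × (1 − 0.58) / [ 0.58 × (1 − 0.85) ]
n = 0.3570 / 0.0870 ≈ 4.1034
Items needed = n × 15 = 4.1034 × 15 ≈ 61.55 → round up to 62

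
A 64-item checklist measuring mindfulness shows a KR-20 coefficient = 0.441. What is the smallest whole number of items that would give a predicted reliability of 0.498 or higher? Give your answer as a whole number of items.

81

n = 0.498 × (1 − 0.441) / [ 0.441 × (1 − 0.498) ]
n = 0.278382 / 0.221382 ≈ 1.2575
Items needed = n × 64 = 1.2575 × 64 ≈ 80.48 → round up to 81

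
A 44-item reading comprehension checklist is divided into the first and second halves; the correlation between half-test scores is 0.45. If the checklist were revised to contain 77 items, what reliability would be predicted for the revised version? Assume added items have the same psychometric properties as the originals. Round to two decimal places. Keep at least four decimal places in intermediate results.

0.74

Full-test reliability from the split-half r: r_full = 2(0.45)/(1 + 0.45) = 0.6207
Length factor from 44 to 77 items: n = 77/44 = 1.7500
r_new = n·r_full / (1 + (n − 1)·r_full) = 1.0862 / 1.4655 ≈ 0.7412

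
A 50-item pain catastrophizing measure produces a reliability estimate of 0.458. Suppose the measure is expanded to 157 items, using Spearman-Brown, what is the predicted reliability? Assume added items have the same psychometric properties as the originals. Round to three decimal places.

0.726

Length ratio n = 157/50 = 3.14
Spearman-Brown: r_new = n·r / (1 + (n − 1)·r)
r_new = (3.14 × 0.458) / (1 + (3.14 − 1) × 0.458)
     = 1.4381 / 1.9801 = 0.7263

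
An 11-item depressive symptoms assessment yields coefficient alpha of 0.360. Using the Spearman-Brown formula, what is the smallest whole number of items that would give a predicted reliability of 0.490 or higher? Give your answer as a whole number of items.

n = 0.490 × (1 − 0.360) / [ 0.360 × (1 − 0.490) ]
  = 0.313600 / 0.183600 = 1.7081
So the test needs 1.7081 × 11 ≈ 18.79 items; rounding up, 19.

19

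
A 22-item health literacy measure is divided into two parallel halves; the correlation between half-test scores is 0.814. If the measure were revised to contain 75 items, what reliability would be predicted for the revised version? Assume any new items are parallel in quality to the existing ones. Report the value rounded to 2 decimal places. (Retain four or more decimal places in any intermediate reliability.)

Spearman-Brown correction (n = 2): r_full = 2·0.814/(1 + 0.814) = 0.8975
Then adjust to 75 items: n = 75/22 = 3.4091
r_new = n·r_full / (1 + (n − 1)·r_full) = 3.0597 / 3.1622 ≈ 0.9676

0.97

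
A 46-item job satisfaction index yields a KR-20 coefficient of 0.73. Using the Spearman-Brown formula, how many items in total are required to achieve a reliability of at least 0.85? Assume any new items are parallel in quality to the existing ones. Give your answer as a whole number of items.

n = 0.85 × (1 − 0.73) / [ 0.73 × (1 − 0.85) ]
n = 0.2295 / 0.1095 ≈ 2.0959
Items needed = n × 46 = 2.0959 × 46 ≈ 96.41 → round up to 97

97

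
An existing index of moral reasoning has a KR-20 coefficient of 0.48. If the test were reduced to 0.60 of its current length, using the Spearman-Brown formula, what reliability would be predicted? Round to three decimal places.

Spearman-Brown: r_new = n·r / (1 + (n − 1)·r)
r_new = 0.6·0.48 / [1 + (0.6 − 1)·0.48]
     = 0.2880 / 0.8080 = 0.3564

0.356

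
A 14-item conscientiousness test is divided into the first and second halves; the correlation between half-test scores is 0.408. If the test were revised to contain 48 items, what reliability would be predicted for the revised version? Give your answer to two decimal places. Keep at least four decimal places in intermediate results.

Full-test reliability from the split-half r: r_full = 2(0.408)/(1 + 0.408) = 0.5795
Then adjust to 48 items: n = 48/14 = 3.4286
r_new = n·r_full / (1 + (n − 1)·r_full) = 1.9869 / 2.4074 ≈ 0.8253

0.83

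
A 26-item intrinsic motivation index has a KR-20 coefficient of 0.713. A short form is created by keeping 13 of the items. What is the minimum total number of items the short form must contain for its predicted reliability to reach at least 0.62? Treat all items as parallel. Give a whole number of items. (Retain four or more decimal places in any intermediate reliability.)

First, r for the 13-item form: n = 13/26 = 0.5000, so r_13 = 0.5000·0.713/(1 + (0.5000 − 1)·0.713) = 0.5540
Then solve for n' with r_old = 0.5540, r_target = 0.62: n' = 0.62(1 − 0.5540)/[0.5540(1 − 0.62)] = 1.3135
Total items = 1.3135 × 13 = 17.08, rounded up to 18.

18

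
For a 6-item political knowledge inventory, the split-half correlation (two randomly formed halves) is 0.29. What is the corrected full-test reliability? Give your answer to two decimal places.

Each half is half the length of the full test, so the full test is n = 2 times a half.
r_full = 2(0.29) / (1 + 0.29)
r_full = 0.5800 / 1.2900 ≈ 0.4496

0.45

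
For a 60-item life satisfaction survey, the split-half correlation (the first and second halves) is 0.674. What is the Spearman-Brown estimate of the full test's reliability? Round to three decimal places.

0.805

r_full = 2r_hh / (1 + r_hh) = 2 × 0.674 / (1 + 0.674)
       = 1.3480 / 1.6740 = 0.8053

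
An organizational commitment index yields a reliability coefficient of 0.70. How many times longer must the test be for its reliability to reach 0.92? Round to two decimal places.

4.93

Spearman-Brown solved for the length factor n:
n = r_target (1 − r_old) / [ r_old (1 − r_target) ]
n = 0.92 × (1 − 0.70) / [ 0.70 × (1 − 0.92) ]
  = 0.2760 / 0.0560 = 4.9286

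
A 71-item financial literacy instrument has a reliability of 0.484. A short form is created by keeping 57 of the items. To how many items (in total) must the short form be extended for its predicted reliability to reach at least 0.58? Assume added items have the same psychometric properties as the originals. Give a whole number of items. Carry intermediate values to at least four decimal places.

First, r for the 57-item form: n = 57/71 = 0.8028, so r_57 = 0.8028·0.484/(1 + (0.8028 − 1)·0.484) = 0.4296
Length factor from the short form to reach 0.58: n' = 0.58(1 − 0.4296) / [0.4296(1 − 0.58)] ≈ 1.8336
Items = 1.8336 × 57 ≈ 104.52 → 105

105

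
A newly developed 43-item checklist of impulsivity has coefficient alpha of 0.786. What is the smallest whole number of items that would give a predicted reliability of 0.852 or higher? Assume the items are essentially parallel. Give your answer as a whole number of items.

68

n = 0.852(1 − 0.786) / [0.786(1 − 0.852)]
  = 0.182328 / 0.116328 = 1.5674
So the test needs 1.5674 × 43 ≈ 67.40 items; rounding up, 68.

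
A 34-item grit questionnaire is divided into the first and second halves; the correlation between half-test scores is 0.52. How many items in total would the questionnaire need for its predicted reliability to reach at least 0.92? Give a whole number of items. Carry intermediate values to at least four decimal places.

181

Corrected full-test reliability: r_full = 2 × 0.52 / (1 + 0.52) ≈ 0.6842
n = r_tgt(1 − r_full) / [r_full(1 − r_tgt)] = 0.92 × 0.3158 / (0.6842 × 0.08) ≈ 5.3080
Required items = 5.3080 × 34 = 180.47, so 181 items.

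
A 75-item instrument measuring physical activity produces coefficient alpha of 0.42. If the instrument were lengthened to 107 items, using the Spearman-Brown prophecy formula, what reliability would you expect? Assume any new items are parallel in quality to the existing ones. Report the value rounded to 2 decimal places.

Length ratio n = 107/75 = 1.4267
Spearman-Brown: r_new = n·r / (1 + (n − 1)·r)
r_new = 1.4267·0.42 / [1 + (1.4267 − 1)·0.42]
r_new = 0.5992 / 1.1792 ≈ 0.5081

0.51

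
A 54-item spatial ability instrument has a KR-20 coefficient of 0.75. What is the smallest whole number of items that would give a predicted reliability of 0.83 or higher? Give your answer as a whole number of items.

88

n = 0.83 × (1 − 0.75) / [ 0.75 × (1 − 0.83) ]
  = 0.2075 / 0.1275 = 1.6275
Items needed = n × 54 = 1.6275 × 54 ≈ 87.88 → round up to 88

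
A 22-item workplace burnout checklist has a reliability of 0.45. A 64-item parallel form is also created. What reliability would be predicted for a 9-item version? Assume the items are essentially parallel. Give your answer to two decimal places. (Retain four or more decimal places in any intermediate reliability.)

Only the ratio of lengths matters: n = 9/22 = 0.4091
r_{9} = n·r / (1 + (n − 1)·r) = 0.1841 / 0.7341 ≈ 0.2508

0.25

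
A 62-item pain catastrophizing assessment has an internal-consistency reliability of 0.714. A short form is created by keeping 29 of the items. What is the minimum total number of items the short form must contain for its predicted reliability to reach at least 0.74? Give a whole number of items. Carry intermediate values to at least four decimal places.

71

First, r for the 29-item form: n = 29/62 = 0.4677, so r_29 = 0.4677·0.714/(1 + (0.4677 − 1)·0.714) = 0.5387
Then solve for n' with r_old = 0.5387, r_target = 0.74: n' = 0.74(1 − 0.5387)/[0.5387(1 − 0.74)] = 2.4372
Total items = 2.4372 × 29 = 70.68, rounded up to 71.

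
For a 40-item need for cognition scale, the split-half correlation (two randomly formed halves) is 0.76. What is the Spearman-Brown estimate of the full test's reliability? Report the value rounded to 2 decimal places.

The full test is twice the length of either half (n = 2).
r_full = 2r_hh / (1 + r_hh) = 2 × 0.76 / (1 + 0.76)
r_full = 1.5200 / 1.7600 ≈ 0.8636

0.86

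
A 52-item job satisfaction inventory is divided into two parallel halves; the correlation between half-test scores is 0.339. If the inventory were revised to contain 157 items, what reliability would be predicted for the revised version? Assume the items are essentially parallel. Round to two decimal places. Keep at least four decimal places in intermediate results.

0.76

First correct the split-half correlation to full-test reliability: r_full = 2 × 0.339 / (1 + 0.339) ≈ 0.5063
Length factor from 52 to 157 items: n = 157/52 = 3.0192
r_new = n·r_full / (1 + (n − 1)·r_full) = 1.5286 / 2.0223 ≈ 0.7559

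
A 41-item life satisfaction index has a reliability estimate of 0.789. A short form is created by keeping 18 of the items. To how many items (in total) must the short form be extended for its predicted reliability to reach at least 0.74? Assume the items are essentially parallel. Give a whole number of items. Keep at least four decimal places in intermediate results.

Short-form reliability: n = 18/41 = 0.4390; r_18 = n·r/(1+(n−1)r) ≈ 0.6214
Length factor from the short form to reach 0.74: n' = 0.74(1 − 0.6214) / [0.6214(1 − 0.74)] ≈ 1.7341
Items = 1.7341 × 18 ≈ 31.21 → 32

32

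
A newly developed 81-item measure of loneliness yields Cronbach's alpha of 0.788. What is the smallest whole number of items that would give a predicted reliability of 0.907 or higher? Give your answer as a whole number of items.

Rearranging the Spearman-Brown formula for n,
n = r*(1 − r) / [ r (1 − r*) ]
n = 0.907(1 − 0.788) / [0.788(1 − 0.907)]
  = 0.192284 / 0.073284 = 2.6238
So the test needs 2.6238 × 81 ≈ 212.53 items; rounding up, 213.

213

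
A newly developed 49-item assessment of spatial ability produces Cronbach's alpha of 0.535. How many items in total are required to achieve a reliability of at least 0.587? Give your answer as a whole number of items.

Invert Spearman-Brown to solve for n:
n = r*(1 − r) / [ r (1 − r*) ]
n = 0.587 × (1 − 0.535) / [ 0.535 × (1 − 0.587) ]
n = 0.272955 / 0.220955 ≈ 1.2353
So the test needs 1.2353 × 49 ≈ 60.53 items; rounding up, 61.

61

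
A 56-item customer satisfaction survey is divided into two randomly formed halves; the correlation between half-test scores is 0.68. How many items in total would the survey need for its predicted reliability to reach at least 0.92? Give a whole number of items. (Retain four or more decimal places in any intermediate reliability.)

r_full = 2(0.68)/(1 + 0.68) = 0.8095
n = r_tgt(1 − r_full) / [r_full(1 − r_tgt)] = 0.92 × 0.1905 / (0.8095 × 0.08) ≈ 2.7063
Items = 2.7063 × 56 ≈ 151.55 → 152

152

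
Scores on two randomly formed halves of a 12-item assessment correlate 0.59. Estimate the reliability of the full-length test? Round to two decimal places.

Each half is half the length of the full test, so the full test is n = 2 times a half.
r_full = 2r_hh / (1 + r_hh) = 2 × 0.59 / (1 + 0.59)
r_full = 1.1800 / 1.5900 ≈ 0.7421

0.74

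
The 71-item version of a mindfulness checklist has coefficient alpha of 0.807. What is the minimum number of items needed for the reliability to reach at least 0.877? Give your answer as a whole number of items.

122

Rearranging the Spearman-Brown formula for n,
n = r*(1 − r) / [ r (1 − r*) ]
n = 0.877(1 − 0.807) / [0.807(1 − 0.877)]
n = 0.169261 / 0.099261 ≈ 1.7052
1.7052 × 71 = 121.07 → 122 items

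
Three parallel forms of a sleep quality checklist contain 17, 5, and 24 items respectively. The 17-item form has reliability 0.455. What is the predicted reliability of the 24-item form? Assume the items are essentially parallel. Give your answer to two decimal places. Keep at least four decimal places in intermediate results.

Only the ratio of lengths matters: n = 24/17 = 1.4118
r_{24} = n·r / (1 + (n − 1)·r) = 0.6424 / 1.1874 ≈ 0.5410

0.54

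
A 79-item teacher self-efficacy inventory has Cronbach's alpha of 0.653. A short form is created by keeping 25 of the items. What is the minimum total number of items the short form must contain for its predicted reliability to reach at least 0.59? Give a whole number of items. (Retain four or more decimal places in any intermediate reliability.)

61

First, r for the 25-item form: n = 25/79 = 0.3165, so r_25 = 0.3165·0.653/(1 + (0.3165 − 1)·0.653) = 0.3733
Length factor from the short form to reach 0.59: n' = 0.59(1 − 0.3733) / [0.3733(1 − 0.59)] ≈ 2.4158
Total items = 2.4158 × 25 = 60.39, rounded up to 61.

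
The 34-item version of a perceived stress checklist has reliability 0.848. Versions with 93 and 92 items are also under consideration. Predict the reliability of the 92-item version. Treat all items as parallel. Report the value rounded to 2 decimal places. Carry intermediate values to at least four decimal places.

0.94

Only the ratio of lengths matters: n = 92/34 = 2.7059
r_{92} = n·r / (1 + (n − 1)·r) = 2.2946 / 2.4466 ≈ 0.9379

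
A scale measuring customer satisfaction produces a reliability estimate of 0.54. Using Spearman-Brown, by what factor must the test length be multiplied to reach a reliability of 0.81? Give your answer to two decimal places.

3.63

Rearranging the Spearman-Brown formula for n,
n = r*(1 − r) / [ r (1 − r*) ]
n = 0.81 × (1 − 0.54) / [ 0.54 × (1 − 0.81) ]
  = 0.3726 / 0.1026 = 3.6316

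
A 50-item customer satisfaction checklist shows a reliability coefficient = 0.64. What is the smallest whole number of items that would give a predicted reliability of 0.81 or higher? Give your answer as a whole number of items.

n = 0.81 × (1 − 0.64) / [ 0.64 × (1 − 0.81) ]
n = 0.2916 / 0.1216 ≈ 2.3980
So the test needs 2.3980 × 50 ≈ 119.90 items; rounding up, 120.

120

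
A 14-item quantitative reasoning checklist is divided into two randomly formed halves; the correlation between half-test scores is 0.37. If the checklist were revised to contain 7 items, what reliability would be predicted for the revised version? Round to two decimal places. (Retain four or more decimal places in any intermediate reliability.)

Full-test reliability from the split-half r: r_full = 2(0.37)/(1 + 0.37) = 0.5401
Then adjust to 7 items: n = 7/14 = 0.5000
r_new = n·r_full / (1 + (n − 1)·r_full) = 0.2701 / 0.7299 ≈ 0.3701

0.37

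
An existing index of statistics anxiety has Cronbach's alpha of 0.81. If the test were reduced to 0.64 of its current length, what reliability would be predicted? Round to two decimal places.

0.73

Spearman-Brown: r_new = n·r / (1 + (n − 1)·r)
r_new = 0.64·0.81 / [1 + (0.64 − 1)·0.81]
r_new = 0.5184 / 0.7084 ≈ 0.7318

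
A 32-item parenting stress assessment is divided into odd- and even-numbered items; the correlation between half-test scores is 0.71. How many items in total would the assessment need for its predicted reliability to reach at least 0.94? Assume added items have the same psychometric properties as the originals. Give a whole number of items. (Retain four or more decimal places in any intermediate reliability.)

103

r_full = 2(0.71)/(1 + 0.71) = 0.8304
n = r_tgt(1 − r_full) / [r_full(1 − r_tgt)] = 0.94 × 0.1696 / (0.8304 × 0.06) ≈ 3.1997
Required items = 3.1997 × 32 = 102.39, so 103 items.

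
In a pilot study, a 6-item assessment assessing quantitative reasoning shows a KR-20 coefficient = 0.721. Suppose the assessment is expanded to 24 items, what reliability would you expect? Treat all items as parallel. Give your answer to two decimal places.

n = 24/6 = 4
Apply the Spearman-Brown prophecy formula, r' = nr / [1 + (n − 1)r]:
r_new = 4·0.721 / [1 + (4 − 1)·0.721]
     = 2.8840 / 3.1630 = 0.9118

0.91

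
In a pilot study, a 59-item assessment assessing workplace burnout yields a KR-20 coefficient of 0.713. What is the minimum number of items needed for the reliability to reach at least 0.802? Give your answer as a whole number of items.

Invert Spearman-Brown to solve for n:
n = r*(1 − r) / [ r (1 − r*) ]
n = 0.802(1 − 0.713) / [0.713(1 − 0.802)]
  = 0.230174 / 0.141174 = 1.6304
So the test needs 1.6304 × 59 ≈ 96.19 items; rounding up, 97.

97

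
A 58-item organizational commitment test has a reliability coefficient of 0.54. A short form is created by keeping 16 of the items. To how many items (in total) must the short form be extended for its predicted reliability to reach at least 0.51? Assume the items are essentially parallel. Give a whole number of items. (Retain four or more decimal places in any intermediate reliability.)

First, r for the 16-item form: n = 16/58 = 0.2759, so r_16 = 0.2759·0.54/(1 + (0.2759 − 1)·0.54) = 0.2446
Then solve for n' with r_old = 0.2446, r_target = 0.51: n' = 0.51(1 − 0.2446)/[0.2446(1 − 0.51)] = 3.2144
Total items = 3.2144 × 16 = 51.43, rounded up to 52.

52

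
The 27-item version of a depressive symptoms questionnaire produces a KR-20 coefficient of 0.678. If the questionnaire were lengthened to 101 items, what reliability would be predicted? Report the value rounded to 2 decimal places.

0.89

The new length is 101/27 = 3.7407 times the old.
Spearman-Brown: r_new = n·r / (1 + (n − 1)·r)
r_new = 3.7407·0.678 / [1 + (3.7407 − 1)·0.678]
r_new = 2.5362 / 2.8582 ≈ 0.8873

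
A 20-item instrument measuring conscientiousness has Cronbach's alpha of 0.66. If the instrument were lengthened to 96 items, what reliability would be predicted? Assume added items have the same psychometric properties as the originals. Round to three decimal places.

n = 96/20 = 4.8
r_new = (4.8 × 0.66) / (1 + (4.8 − 1) × 0.66)
r_new = 3.1680 / 3.5080 ≈ 0.9031

0.903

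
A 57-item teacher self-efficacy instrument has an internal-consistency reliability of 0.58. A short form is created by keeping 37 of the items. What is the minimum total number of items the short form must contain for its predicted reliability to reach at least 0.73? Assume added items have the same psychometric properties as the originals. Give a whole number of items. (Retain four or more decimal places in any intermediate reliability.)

112

Short-form reliability: n = 37/57 = 0.6491; r_37 = n·r/(1+(n−1)r) ≈ 0.4727
Then solve for n' with r_old = 0.4727, r_target = 0.73: n' = 0.73(1 − 0.4727)/[0.4727(1 − 0.73)] = 3.0160
Items = 3.0160 × 37 ≈ 111.59 → 112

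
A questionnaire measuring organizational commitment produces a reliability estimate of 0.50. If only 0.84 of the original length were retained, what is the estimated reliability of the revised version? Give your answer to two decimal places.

Spearman-Brown: r_new = n·r / (1 + (n − 1)·r)
r_new = (0.84 × 0.50) / (1 + (0.84 − 1) × 0.50)
r_new = 0.4200 / 0.9200 ≈ 0.4565

0.46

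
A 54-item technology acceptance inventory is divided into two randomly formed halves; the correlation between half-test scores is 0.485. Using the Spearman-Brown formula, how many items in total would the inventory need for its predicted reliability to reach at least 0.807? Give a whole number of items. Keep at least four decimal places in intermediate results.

r_full = 2(0.485)/(1 + 0.485) = 0.6532
n = r_tgt(1 − r_full) / [r_full(1 − r_tgt)] = 0.807 × 0.3468 / (0.6532 × 0.193) ≈ 2.2200
Items = 2.2200 × 54 ≈ 119.88 → 120

120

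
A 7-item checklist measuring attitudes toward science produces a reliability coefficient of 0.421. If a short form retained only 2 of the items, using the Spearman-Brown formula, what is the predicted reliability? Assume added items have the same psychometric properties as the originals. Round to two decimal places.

0.17

The new length is 2/7 = 0.2857 times the old.
r_new = 0.2857·0.421 / [1 + (0.2857 − 1)·0.421]
r_new = 0.1203 / 0.6993 ≈ 0.1720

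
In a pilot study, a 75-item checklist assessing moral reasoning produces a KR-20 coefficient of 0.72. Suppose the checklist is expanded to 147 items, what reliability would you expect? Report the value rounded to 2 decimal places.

0.83

The new length is 147/75 = 1.96 times the old.
r_new = (1.96 × 0.72) / (1 + (1.96 − 1) × 0.72)
     = 1.4112 / 1.6912 = 0.8344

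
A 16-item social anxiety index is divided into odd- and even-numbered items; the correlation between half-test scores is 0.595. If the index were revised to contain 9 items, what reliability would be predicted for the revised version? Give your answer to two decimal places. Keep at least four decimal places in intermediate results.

0.62

First correct the split-half correlation to full-test reliability: r_full = 2 × 0.595 / (1 + 0.595) ≈ 0.7461
Length factor from 16 to 9 items: n = 9/16 = 0.5625
r_new = n·r_full / (1 + (n − 1)·r_full) = 0.4197 / 0.6736 ≈ 0.6231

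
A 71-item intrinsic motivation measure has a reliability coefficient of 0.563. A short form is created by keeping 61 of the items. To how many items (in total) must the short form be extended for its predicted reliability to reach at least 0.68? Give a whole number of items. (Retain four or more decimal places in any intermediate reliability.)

First, r for the 61-item form: n = 61/71 = 0.8592, so r_61 = 0.8592·0.563/(1 + (0.8592 − 1)·0.563) = 0.5254
Length factor from the short form to reach 0.68: n' = 0.68(1 − 0.5254) / [0.5254(1 − 0.68)] ≈ 1.9195
Total items = 1.9195 × 61 = 117.09, rounded up to 118.

118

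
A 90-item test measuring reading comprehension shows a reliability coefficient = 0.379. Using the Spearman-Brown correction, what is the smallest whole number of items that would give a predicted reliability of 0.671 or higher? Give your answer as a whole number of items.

n = [0.671 × 0.621] / [0.379 × 0.329]
  = 0.416691 / 0.124691 = 3.3418
Items needed = n × 90 = 3.3418 × 90 ≈ 300.76 → round up to 301

301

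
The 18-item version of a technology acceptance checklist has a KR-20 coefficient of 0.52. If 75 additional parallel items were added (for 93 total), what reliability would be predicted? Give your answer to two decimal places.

n = 93/18 = 5.1667
r_new = 5.1667·0.52 / [1 + (5.1667 − 1)·0.52]
r_new = 2.6867 / 3.1667 ≈ 0.8484

0.85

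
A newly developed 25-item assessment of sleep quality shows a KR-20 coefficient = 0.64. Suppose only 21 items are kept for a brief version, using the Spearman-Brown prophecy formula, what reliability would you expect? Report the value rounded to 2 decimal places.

0.60

n = 21/25 = 0.84
Apply the Spearman-Brown prophecy formula, r' = nr / [1 + (n − 1)r]:
r_new = (0.84 × 0.64) / (1 + (0.84 − 1) × 0.64)
r_new = 0.5376 / 0.8976 ≈ 0.5989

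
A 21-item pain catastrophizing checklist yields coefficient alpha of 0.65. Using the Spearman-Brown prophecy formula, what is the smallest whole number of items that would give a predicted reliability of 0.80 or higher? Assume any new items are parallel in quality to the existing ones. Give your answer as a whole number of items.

46

Spearman-Brown solved for the length factor n:
n = r*(1 − r) / [ r (1 − r*) ]
n = 0.80(1 − 0.65) / [0.65(1 − 0.80)]
n = 0.2800 / 0.1300 ≈ 2.1538
2.1538 × 21 = 45.23 → 46 items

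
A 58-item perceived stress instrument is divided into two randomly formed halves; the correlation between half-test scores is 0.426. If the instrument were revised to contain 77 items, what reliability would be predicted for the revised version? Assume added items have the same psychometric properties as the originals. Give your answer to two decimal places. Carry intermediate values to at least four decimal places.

0.66

First correct the split-half correlation to full-test reliability: r_full = 2 × 0.426 / (1 + 0.426) ≈ 0.5975
Length factor from 58 to 77 items: n = 77/58 = 1.3276
r_new = n·r_full / (1 + (n − 1)·r_full) = 0.7932 / 1.1957 ≈ 0.6634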